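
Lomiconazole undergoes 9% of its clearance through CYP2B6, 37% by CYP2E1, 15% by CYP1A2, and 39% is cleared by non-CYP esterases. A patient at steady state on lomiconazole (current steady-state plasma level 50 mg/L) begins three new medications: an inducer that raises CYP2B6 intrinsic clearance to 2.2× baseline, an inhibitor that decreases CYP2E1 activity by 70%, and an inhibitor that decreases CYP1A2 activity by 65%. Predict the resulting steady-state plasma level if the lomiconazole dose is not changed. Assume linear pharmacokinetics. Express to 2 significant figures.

The CYP2B6 pathway (9% of clearance) is boosted to 2.2× activity: 0.09 × 2.2 = 0.198.
The CYP2E1 pathway (37% of clearance) falls to 0.3× activity: 0.37 × 0.3 = 0.111.
The CYP1A2 pathway (15% of clearance) is reduced to 0.35× activity: 0.15 × 0.35 = 0.0525.
The remaining 39% of clearance is unaffected.
New clearance relative to baseline: 0.198 + 0.111 + 0.0525 + 0.39 = 0.7515.
Dividing the baseline by the relative clearance: 50 / 0.7515 = 67 mg/L.

67 mg/L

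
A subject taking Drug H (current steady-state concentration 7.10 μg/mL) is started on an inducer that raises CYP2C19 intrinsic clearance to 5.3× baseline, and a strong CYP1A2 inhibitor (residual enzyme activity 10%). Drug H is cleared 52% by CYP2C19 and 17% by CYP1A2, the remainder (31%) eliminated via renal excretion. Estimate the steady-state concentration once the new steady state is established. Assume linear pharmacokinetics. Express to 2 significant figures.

2.3 μg/mL

The CYP2C19 pathway (52% of clearance) rises to 5.3× activity: 0.52 × 5.3 = 2.756.
The CYP1A2 pathway (17% of clearance) is reduced to 0.1× activity: 0.17 × 0.1 = 0.017.
Non-CYP routes (31%) are unchanged.
Relative clearance = 2.756 + 0.017 + 0.31 = 3.083.
Steady-state concentration ∝ 1/CL: new value = 7.10 / 3.083 = 2.3 μg/mL.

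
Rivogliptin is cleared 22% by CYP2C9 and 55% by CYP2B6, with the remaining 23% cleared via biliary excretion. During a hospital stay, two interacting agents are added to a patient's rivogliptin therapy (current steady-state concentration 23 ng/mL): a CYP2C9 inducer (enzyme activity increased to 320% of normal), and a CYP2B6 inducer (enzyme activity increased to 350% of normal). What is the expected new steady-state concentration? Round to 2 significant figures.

CYP2C9: 0.22 × 3.2 = 0.704
CYP2B6: 0.55 × 3.5 = 1.925
Other: 0.23 (unchanged)
New clearance relative to baseline: 0.704 + 1.925 + 0.23 = 2.859.
Steady-state concentration ∝ 1/CL: new value = 23 / 2.859 = 8.0 ng/mL.

8.0 ng/mL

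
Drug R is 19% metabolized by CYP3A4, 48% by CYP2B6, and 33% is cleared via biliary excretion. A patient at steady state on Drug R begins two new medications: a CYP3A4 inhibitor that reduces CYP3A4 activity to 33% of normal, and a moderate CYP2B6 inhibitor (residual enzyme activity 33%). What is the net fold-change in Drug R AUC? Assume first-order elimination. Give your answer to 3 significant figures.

1.81

The CYP3A4 pathway (19% of clearance) falls to 0.33× activity: 0.19 × 0.33 = 0.0627.
The CYP2B6 pathway (48% of clearance) falls to 0.33× activity: 0.48 × 0.33 = 0.1584.
The remaining 33% of clearance is unaffected.
Relative clearance = 0.0627 + 0.1584 + 0.33 = 0.5511.
Because AUC varies inversely with clearance, the combined effect is 1 / 0.5511 = 1.81.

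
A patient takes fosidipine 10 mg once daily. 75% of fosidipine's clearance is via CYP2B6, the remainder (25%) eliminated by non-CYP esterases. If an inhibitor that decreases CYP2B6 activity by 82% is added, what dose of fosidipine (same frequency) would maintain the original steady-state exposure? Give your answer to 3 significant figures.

The CYP2B6 pathway (75% of clearance) drops to 0.18× activity: 0.75 × 0.18 = 0.135.
The remaining 25% of clearance is unaffected.
Relative clearance = 0.135 + 0.25 = 0.385.
To maintain the same steady-state level, dose must scale with clearance: new dose = 10 × 0.385 = 3.85 mg.

3.85 mg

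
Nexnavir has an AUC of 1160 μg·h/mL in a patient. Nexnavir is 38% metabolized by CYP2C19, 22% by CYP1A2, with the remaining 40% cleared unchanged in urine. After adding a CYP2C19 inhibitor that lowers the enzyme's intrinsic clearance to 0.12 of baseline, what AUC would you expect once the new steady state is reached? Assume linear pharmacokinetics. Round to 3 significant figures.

1.74 × 10³ μg·h/mL

The CYP2C19 pathway (38% of clearance) is reduced to 0.12× activity: 0.38 × 0.12 = 0.0456.
CYP1A2 (22%) and the residual 40% are unaffected.
Relative clearance = 0.0456 + 0.22 + 0.4 = 0.6656.
With dosing unchanged, AUC scales as 1/CL: 1160 / 0.6656 = 1.74 × 10³ μg·h/mL.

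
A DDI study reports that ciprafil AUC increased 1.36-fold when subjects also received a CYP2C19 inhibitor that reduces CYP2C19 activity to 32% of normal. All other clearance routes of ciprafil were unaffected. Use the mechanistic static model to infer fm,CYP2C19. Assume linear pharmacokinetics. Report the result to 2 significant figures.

Call the CYP2C19 fraction fm. After the interaction, CL_new/CL_old = fm × 0.32 + (1 − fm).
AUC ratio = 1 / (new CL fraction), so new CL fraction = 1 / 1.36 = 0.7353.
fm × 0.32 + 1 − fm = 0.7353  ⇒  fm × (0.32 − 1) = −0.2647  ⇒  fm = 0.39.

0.39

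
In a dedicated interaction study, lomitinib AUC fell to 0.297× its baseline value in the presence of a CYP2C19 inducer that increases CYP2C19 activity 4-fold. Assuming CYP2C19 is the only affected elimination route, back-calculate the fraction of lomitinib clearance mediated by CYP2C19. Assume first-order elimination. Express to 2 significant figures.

0.79

CL'/CL = 1 / 0.297 = 3.367
4·fm + (1 − fm) = 3.367
fm = (3.367 − 1) / (4 − 1) = 0.79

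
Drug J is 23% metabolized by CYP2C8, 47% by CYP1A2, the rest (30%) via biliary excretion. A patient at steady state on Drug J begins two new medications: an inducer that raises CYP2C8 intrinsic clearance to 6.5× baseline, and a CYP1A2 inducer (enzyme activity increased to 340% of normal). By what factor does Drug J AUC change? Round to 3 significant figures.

0.295

The CYP2C8 pathway (23% of clearance) is boosted to 6.5× activity: 0.23 × 6.5 = 1.495.
The CYP1A2 pathway (47% of clearance) increases to 3.4× activity: 0.47 × 3.4 = 1.598.
Non-CYP routes (30%) are unchanged.
CL_new/CL_old = 1.495 + 1.598 + 0.3 = 3.393.
AUC ∝ 1/CL: fold-change = 1 / 3.393 = 0.295.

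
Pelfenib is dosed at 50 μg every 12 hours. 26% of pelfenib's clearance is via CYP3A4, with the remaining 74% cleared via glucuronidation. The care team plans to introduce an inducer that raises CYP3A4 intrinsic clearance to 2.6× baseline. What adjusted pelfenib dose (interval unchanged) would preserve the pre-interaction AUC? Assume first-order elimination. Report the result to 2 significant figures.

CYP3A4: 0.26 × 2.6 = 0.676
Other: 0.74 (unchanged)
New clearance relative to baseline: 0.676 + 0.74 = 1.416.
To maintain the same steady-state level, dose must scale with clearance: new dose = 50 × 1.416 = 71 μg.

71 μg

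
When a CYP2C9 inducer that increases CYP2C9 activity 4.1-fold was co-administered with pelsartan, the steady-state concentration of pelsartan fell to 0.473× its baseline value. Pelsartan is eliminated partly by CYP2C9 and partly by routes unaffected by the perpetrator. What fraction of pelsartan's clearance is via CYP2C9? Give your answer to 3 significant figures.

0.359

Let x = fm,CYP2C9. Because steady-state concentration ∝ 1/CL, relative clearance rose to 1/0.473 = 2.114.
Setting x·4.1 + (1 − x) = 2.114 and solving: x = (2.114 − 1)/(4.1 − 1) = 0.359.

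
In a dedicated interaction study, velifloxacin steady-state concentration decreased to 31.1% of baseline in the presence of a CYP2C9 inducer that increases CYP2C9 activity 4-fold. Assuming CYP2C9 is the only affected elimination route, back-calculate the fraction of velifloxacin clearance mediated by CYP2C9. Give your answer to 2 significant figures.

0.74

Call the CYP2C9 fraction fm. After the interaction, CL_new/CL_old = fm × 4 + (1 − fm).
Steady-state concentration ratio = 1 / (new CL fraction), so new CL fraction = 1 / 0.311 = 3.215.
fm × 4 + 1 − fm = 3.215  ⇒  fm × (4 − 1) = 2.215  ⇒  fm = 0.74.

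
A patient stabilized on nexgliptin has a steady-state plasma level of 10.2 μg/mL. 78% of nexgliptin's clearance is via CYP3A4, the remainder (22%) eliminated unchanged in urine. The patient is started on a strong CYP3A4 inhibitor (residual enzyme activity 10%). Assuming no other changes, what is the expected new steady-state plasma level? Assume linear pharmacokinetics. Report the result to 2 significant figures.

34 μg/mL

CYP3A4: 0.78 × 0.1 = 0.078
Other: 0.22 (unchanged)
Relative clearance = 0.078 + 0.22 = 0.298.
Steady-state plasma level ∝ 1/CL, so new value = 10.2 / 0.298 = 34 μg/mL.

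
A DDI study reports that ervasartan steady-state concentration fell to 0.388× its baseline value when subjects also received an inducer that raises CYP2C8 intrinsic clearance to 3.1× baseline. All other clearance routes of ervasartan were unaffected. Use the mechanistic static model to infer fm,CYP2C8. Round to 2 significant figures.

Call the CYP2C8 fraction fm. After the interaction, CL_new/CL_old = fm × 3.1 + (1 − fm).
Steady-state concentration ratio = 1 / (new CL fraction), so new CL fraction = 1 / 0.388 = 2.577.
fm × 3.1 + 1 − fm = 2.577  ⇒  fm × (3.1 − 1) = 1.577  ⇒  fm = 0.75.

0.75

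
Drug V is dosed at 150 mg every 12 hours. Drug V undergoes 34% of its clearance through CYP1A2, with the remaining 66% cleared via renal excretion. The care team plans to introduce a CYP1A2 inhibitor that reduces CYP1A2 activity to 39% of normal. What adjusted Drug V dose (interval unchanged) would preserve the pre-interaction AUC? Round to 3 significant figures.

119 mg

CYP1A2: 0.34 × 0.39 = 0.1326
Other: 0.66 (unchanged)
CL_new/CL_old = 0.1326 + 0.66 = 0.7926.
Css,avg = (dose rate)/CL, so holding Css fixed requires dose ∝ CL: 150 × 0.7926 = 119 mg.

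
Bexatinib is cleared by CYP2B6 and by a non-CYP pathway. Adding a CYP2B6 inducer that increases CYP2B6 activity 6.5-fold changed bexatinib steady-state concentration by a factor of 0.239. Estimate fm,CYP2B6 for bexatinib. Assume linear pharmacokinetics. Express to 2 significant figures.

CL'/CL = 1 / 0.239 = 4.184
6.5·fm + (1 − fm) = 4.184
fm = (4.184 − 1) / (6.5 − 1) = 0.58

0.58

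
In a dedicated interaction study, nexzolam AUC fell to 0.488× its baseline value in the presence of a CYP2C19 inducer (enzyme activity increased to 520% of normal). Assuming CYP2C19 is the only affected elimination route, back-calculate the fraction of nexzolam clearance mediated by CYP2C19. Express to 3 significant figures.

0.250

Let x = fm,CYP2C19. Because AUC ∝ 1/CL, relative clearance rose to 1/0.488 = 2.049.
Setting x·5.2 + (1 − x) = 2.049 and solving: x = (2.049 − 1)/(5.2 − 1) = 0.250.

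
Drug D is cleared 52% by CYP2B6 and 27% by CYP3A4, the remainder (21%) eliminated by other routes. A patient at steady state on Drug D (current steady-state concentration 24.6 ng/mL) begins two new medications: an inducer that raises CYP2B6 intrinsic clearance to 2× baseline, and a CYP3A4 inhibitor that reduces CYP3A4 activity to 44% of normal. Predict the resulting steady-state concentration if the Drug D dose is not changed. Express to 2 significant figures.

18 ng/mL

CYP2B6: 0.52 × 2 = 1.04
CYP3A4: 0.27 × 0.44 = 0.1188
Other: 0.21 (unchanged)
CL_new/CL_old = 1.04 + 0.1188 + 0.21 = 1.3688.
New steady-state concentration = 24.6 / 1.3688 = 18 ng/mL (concentration scales inversely with clearance).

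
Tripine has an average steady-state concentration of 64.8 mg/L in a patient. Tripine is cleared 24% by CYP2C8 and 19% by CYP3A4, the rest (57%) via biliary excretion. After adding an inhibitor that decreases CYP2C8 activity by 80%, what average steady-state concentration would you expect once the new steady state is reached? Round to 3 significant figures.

CYP2C8: 0.24 × 0.2 = 0.048
CYP3A4: 0.19 (unchanged)
Other: 0.57 (unchanged)
CL_new/CL_old = 0.048 + 0.19 + 0.57 = 0.808.
Average steady-state concentration ∝ 1/CL, so new value = 64.8 / 0.808 = 80.2 mg/L.

80.2 mg/L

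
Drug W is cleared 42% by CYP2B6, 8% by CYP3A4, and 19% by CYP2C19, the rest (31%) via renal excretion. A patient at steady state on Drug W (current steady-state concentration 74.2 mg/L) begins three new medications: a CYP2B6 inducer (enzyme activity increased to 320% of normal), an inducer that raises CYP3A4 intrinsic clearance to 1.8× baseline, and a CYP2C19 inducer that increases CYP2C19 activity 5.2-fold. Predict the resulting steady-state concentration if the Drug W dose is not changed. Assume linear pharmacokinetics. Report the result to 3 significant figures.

26.6 mg/L

CYP2B6: 0.42 × 3.2 = 1.344
CYP3A4: 0.08 × 1.8 = 0.144
CYP2C19: 0.19 × 5.2 = 0.988
Other: 0.31 (unchanged)
Relative clearance = 1.344 + 0.144 + 0.988 + 0.31 = 2.786.
Dividing the baseline by the relative clearance: 74.2 / 2.786 = 26.6 mg/L.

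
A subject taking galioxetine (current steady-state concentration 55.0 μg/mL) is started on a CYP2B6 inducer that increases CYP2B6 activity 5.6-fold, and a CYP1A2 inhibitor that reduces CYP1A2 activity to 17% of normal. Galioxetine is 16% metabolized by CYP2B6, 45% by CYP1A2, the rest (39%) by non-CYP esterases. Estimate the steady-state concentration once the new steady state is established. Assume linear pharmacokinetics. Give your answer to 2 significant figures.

CYP2B6: 0.16 × 5.6 = 0.896
CYP1A2: 0.45 × 0.17 = 0.0765
Other: 0.39 (unchanged)
Relative clearance = 0.896 + 0.0765 + 0.39 = 1.3625.
Steady-state concentration ∝ 1/CL: new value = 55.0 / 1.3625 = 40 μg/mL.

40 μg/mL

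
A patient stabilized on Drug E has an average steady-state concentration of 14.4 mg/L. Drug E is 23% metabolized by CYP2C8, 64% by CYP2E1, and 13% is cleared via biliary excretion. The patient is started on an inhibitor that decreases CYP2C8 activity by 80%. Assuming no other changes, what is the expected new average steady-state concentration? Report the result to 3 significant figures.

17.6 mg/L

CYP2C8: 0.23 × 0.2 = 0.046
CYP2E1: 0.64 (unchanged)
Other: 0.13 (unchanged)
New clearance relative to baseline: 0.046 + 0.64 + 0.13 = 0.816.
New average steady-state concentration = baseline ÷ relative clearance = 14.4 / 0.816 = 17.6 mg/L.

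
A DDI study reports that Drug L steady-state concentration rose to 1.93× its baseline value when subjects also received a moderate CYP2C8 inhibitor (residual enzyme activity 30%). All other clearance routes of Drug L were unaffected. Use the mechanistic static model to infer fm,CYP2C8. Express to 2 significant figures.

CL'/CL = 1 / 1.93 = 0.5181
0.3·fm + (1 − fm) = 0.5181
fm = (0.5181 − 1) / (0.3 − 1) = 0.69

0.69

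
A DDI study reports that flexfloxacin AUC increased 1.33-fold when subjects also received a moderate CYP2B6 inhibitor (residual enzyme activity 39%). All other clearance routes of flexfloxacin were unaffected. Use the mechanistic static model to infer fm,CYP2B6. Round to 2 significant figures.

CL'/CL = 1 / 1.33 = 0.7519
0.39·fm + (1 − fm) = 0.7519
fm = (0.7519 − 1) / (0.39 − 1) = 0.41

0.41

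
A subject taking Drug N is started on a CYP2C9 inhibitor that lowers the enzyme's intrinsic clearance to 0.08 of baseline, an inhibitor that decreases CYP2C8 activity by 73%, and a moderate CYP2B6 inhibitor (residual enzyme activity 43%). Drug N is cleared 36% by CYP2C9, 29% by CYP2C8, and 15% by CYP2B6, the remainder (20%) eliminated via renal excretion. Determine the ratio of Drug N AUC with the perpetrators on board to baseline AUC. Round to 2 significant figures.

The CYP2C9 pathway (36% of clearance) drops to 0.08× activity: 0.36 × 0.08 = 0.0288.
The CYP2C8 pathway (29% of clearance) drops to 0.27× activity: 0.29 × 0.27 = 0.0783.
The CYP2B6 pathway (15% of clearance) drops to 0.43× activity: 0.15 × 0.43 = 0.0645.
The remaining 20% of clearance is unaffected.
Relative clearance = 0.0288 + 0.0783 + 0.0645 + 0.2 = 0.3716.
Because AUC varies inversely with clearance, the combined effect is 1 / 0.3716 = 2.7.

2.7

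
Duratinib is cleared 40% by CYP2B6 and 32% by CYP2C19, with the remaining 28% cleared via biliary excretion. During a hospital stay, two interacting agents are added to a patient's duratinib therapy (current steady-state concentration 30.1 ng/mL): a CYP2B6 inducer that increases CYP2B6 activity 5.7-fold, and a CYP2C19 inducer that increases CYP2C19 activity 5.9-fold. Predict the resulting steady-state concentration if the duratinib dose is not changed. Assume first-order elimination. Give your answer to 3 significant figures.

6.77 ng/mL

The CYP2B6 pathway (40% of clearance) increases to 5.7× activity: 0.4 × 5.7 = 2.28.
The CYP2C19 pathway (32% of clearance) is boosted to 5.9× activity: 0.32 × 5.9 = 1.888.
Non-CYP routes (28%) are unchanged.
Relative clearance = 2.28 + 1.888 + 0.28 = 4.448.
Steady-state concentration ∝ 1/CL: new value = 30.1 / 4.448 = 6.77 ng/mL.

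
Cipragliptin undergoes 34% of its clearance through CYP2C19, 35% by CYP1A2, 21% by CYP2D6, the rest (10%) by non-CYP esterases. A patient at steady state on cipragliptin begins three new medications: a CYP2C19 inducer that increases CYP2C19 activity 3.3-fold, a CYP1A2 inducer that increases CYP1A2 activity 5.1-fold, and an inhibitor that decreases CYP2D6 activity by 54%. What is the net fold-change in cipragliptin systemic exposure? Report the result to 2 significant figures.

0.32

The CYP2C19 pathway (34% of clearance) increases to 3.3× activity: 0.34 × 3.3 = 1.122.
The CYP1A2 pathway (35% of clearance) is boosted to 5.1× activity: 0.35 × 5.1 = 1.785.
The CYP2D6 pathway (21% of clearance) falls to 0.46× activity: 0.21 × 0.46 = 0.0966.
The remaining 10% of clearance is unaffected.
New clearance relative to baseline: 1.122 + 1.785 + 0.0966 + 0.1 = 3.1036.
Systemic exposure ∝ 1/CL: fold-change = 1 / 3.1036 = 0.32.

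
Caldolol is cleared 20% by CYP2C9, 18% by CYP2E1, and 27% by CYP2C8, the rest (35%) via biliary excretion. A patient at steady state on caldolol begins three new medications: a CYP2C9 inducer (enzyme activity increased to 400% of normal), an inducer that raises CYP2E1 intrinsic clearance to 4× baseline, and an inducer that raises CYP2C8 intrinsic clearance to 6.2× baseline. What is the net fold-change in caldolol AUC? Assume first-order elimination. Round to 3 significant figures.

0.282

The CYP2C9 pathway (20% of clearance) increases to 4× activity: 0.2 × 4 = 0.8.
The CYP2E1 pathway (18% of clearance) rises to 4× activity: 0.18 × 4 = 0.72.
The CYP2C8 pathway (27% of clearance) increases to 6.2× activity: 0.27 × 6.2 = 1.674.
Non-CYP routes (35%) are unchanged.
New clearance relative to baseline: 0.8 + 0.72 + 1.674 + 0.35 = 3.544.
AUC ∝ 1/CL: fold-change = 1 / 3.544 = 0.282.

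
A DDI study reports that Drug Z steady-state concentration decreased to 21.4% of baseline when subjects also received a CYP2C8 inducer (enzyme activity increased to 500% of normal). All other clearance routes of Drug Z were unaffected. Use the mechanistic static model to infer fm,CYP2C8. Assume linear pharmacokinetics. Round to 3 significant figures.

0.918

CL'/CL = 1 / 0.214 = 4.673
5·fm + (1 − fm) = 4.673
fm = (4.673 − 1) / (5 − 1) = 0.918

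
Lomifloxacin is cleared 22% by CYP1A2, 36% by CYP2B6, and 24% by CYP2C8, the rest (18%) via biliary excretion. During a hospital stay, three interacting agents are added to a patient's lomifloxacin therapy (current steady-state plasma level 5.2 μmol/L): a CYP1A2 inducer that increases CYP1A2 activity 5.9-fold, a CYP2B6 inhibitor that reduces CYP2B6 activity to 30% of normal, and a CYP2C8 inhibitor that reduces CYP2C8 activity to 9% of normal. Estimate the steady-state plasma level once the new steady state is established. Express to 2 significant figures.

3.2 μmol/L

CYP1A2: 0.22 × 5.9 = 1.298
CYP2B6: 0.36 × 0.3 = 0.108
CYP2C8: 0.24 × 0.09 = 0.0216
Other: 0.18 (unchanged)
New clearance relative to baseline: 1.298 + 0.108 + 0.0216 + 0.18 = 1.6076.
Dividing the baseline by the relative clearance: 5.2 / 1.6076 = 3.2 μmol/L.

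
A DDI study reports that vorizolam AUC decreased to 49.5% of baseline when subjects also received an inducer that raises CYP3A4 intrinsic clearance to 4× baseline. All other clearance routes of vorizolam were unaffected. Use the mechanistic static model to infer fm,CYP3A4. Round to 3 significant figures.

Write x for the fraction cleared via CYP3A4. The observed AUC change means clearance rose to 1/0.495 = 2.02 of baseline.
Setting x·4 + (1 − x) = 2.02 and solving: x = (2.02 − 1)/(4 − 1) = 0.340.

0.340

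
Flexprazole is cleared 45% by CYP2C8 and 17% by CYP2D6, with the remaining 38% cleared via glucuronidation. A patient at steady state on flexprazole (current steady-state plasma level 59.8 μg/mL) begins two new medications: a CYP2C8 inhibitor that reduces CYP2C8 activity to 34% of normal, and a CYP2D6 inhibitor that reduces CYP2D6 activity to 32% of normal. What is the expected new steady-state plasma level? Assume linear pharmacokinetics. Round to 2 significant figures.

1.0 × 10² μg/mL

The CYP2C8 pathway (45% of clearance) drops to 0.34× activity: 0.45 × 0.34 = 0.153.
The CYP2D6 pathway (17% of clearance) falls to 0.32× activity: 0.17 × 0.32 = 0.0544.
The remaining 38% of clearance is unaffected.
New clearance relative to baseline: 0.153 + 0.0544 + 0.38 = 0.5874.
Dividing the baseline by the relative clearance: 59.8 / 0.5874 = 1.0 × 10² μg/mL.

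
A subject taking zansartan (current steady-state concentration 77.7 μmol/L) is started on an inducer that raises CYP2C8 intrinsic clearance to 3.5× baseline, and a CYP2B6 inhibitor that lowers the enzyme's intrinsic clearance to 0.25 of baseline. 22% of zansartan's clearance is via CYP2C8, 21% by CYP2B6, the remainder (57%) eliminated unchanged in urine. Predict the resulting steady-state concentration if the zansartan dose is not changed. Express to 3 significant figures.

The CYP2C8 pathway (22% of clearance) rises to 3.5× activity: 0.22 × 3.5 = 0.77.
The CYP2B6 pathway (21% of clearance) falls to 0.25× activity: 0.21 × 0.25 = 0.0525.
The remaining 57% of clearance is unaffected.
CL_new/CL_old = 0.77 + 0.0525 + 0.57 = 1.3925.
Dividing the baseline by the relative clearance: 77.7 / 1.3925 = 55.8 μmol/L.

55.8 μmol/L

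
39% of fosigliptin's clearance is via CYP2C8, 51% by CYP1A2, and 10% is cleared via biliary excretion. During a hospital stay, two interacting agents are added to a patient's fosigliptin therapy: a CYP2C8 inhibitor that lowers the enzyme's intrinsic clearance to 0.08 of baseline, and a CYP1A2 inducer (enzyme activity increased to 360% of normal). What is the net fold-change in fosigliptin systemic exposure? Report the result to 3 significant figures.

The CYP2C8 pathway (39% of clearance) is reduced to 0.08× activity: 0.39 × 0.08 = 0.0312.
The CYP1A2 pathway (51% of clearance) increases to 3.6× activity: 0.51 × 3.6 = 1.836.
The remaining 10% of clearance is unaffected.
CL_new/CL_old = 0.0312 + 1.836 + 0.1 = 1.9672.
Net systemic exposure ratio = 1 / 1.9672 = 0.508.

0.508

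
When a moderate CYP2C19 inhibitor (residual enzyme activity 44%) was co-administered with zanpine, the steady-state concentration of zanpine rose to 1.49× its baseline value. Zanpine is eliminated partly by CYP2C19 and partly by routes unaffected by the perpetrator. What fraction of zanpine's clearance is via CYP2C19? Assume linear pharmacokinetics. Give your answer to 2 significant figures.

0.59

Let fm be the CYP2C19 fraction. New clearance relative to baseline = fm × 0.44 + (1 − fm).
Steady-state concentration ratio = 1 / (new CL fraction), so new CL fraction = 1 / 1.49 = 0.6711.
fm × 0.44 + 1 − fm = 0.6711  ⇒  fm × (0.44 − 1) = −0.3289  ⇒  fm = 0.59.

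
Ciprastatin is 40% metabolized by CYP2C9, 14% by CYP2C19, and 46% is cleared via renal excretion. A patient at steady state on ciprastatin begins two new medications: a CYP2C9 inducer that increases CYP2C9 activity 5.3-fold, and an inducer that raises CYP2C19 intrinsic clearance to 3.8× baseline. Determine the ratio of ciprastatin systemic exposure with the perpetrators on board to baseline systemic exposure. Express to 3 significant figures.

The CYP2C9 pathway (40% of clearance) rises to 5.3× activity: 0.4 × 5.3 = 2.12.
The CYP2C19 pathway (14% of clearance) increases to 3.8× activity: 0.14 × 3.8 = 0.532.
The remaining 46% of clearance is unaffected.
CL_new/CL_old = 2.12 + 0.532 + 0.46 = 3.112.
Because systemic exposure varies inversely with clearance, the combined effect is 1 / 3.112 = 0.321.

0.321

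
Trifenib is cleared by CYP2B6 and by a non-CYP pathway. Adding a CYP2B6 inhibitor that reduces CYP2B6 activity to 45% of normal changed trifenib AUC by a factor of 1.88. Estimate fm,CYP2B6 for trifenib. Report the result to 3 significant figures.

0.851

Let fm be the CYP2B6 fraction. New clearance relative to baseline = fm × 0.45 + (1 − fm).
AUC ratio = 1 / (new CL fraction), so new CL fraction = 1 / 1.88 = 0.5319.
fm × 0.45 + 1 − fm = 0.5319  ⇒  fm × (0.45 − 1) = −0.4681  ⇒  fm = 0.851.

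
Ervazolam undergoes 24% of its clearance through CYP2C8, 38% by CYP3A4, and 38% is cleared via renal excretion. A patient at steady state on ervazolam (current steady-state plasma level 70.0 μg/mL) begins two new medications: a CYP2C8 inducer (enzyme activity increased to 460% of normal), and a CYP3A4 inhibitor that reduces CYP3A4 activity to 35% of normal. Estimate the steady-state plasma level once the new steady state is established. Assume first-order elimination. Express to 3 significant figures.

The CYP2C8 pathway (24% of clearance) rises to 4.6× activity: 0.24 × 4.6 = 1.104.
The CYP3A4 pathway (38% of clearance) is reduced to 0.35× activity: 0.38 × 0.35 = 0.133.
The remaining 38% of clearance is unaffected.
New clearance relative to baseline: 1.104 + 0.133 + 0.38 = 1.617.
Steady-state plasma level ∝ 1/CL: new value = 70.0 / 1.617 = 43.3 μg/mL.

43.3 μg/mL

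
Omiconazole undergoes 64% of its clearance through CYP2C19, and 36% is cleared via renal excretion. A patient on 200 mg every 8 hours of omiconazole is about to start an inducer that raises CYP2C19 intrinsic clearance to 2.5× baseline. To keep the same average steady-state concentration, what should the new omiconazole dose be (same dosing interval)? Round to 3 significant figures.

392 mg

CYP2C19: 0.64 × 2.5 = 1.6
Other: 0.36 (unchanged)
Relative clearance = 1.6 + 0.36 = 1.96.
To maintain the same steady-state level, dose must scale with clearance: new dose = 200 × 1.96 = 392 mg.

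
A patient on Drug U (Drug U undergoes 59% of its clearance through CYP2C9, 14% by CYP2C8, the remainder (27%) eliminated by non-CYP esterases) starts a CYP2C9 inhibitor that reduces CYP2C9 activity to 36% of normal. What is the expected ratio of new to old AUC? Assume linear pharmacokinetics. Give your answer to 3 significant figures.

CYP2C9: 0.59 × 0.36 = 0.2124
CYP2C8: 0.14 (unchanged)
Other: 0.27 (unchanged)
New clearance relative to baseline: 0.2124 + 0.14 + 0.27 = 0.6224.
Since AUC ∝ 1/CL, the ratio is 1 / 0.6224 = 1.61.

1.61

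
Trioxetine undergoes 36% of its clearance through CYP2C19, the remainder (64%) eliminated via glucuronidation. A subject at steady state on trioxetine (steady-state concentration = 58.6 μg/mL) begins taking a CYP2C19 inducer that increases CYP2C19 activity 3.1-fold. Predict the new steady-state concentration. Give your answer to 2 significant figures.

The CYP2C19 pathway (36% of clearance) rises to 3.1× activity: 0.36 × 3.1 = 1.116.
The remaining 64% of clearance is unaffected.
New clearance relative to baseline: 1.116 + 0.64 = 1.756.
With dosing unchanged, steady-state concentration scales as 1/CL: 58.6 / 1.756 = 33 μg/mL.

33 μg/mL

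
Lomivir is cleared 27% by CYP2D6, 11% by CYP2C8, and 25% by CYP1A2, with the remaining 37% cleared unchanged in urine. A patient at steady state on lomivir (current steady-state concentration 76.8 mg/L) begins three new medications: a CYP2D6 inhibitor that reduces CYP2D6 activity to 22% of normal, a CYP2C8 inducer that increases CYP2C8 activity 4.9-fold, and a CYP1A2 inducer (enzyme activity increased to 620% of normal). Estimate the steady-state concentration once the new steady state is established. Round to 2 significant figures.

30 mg/L

CYP2D6: 0.27 × 0.22 = 0.0594
CYP2C8: 0.11 × 4.9 = 0.539
CYP1A2: 0.25 × 6.2 = 1.55
Other: 0.37 (unchanged)
Relative clearance = 0.0594 + 0.539 + 1.55 + 0.37 = 2.5184.
Steady-state concentration ∝ 1/CL: new value = 76.8 / 2.5184 = 30 mg/L.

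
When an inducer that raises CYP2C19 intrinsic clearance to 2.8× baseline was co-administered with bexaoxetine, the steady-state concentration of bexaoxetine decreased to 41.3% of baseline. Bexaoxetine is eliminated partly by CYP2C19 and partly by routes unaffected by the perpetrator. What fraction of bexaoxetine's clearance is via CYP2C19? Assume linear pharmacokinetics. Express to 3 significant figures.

CL'/CL = 1 / 0.413 = 2.421
2.8·fm + (1 − fm) = 2.421
fm = (2.421 − 1) / (2.8 − 1) = 0.790

0.790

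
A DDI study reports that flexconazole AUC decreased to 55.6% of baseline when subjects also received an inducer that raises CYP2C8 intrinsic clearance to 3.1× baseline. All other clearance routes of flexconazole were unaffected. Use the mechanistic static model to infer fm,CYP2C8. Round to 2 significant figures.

0.38

Let fm be the CYP2C8 fraction. New clearance relative to baseline = fm × 3.1 + (1 − fm).
AUC ratio = 1 / (new CL fraction), so new CL fraction = 1 / 0.556 = 1.799.
fm × 3.1 + 1 − fm = 1.799  ⇒  fm × (3.1 − 1) = 0.7986  ⇒  fm = 0.38.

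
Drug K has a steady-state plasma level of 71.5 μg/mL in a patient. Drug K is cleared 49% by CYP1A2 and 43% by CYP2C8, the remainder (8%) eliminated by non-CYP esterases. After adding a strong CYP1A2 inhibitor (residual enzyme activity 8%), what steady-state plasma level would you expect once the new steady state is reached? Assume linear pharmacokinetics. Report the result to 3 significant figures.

The CYP1A2 pathway (49% of clearance) drops to 0.08× activity: 0.49 × 0.08 = 0.0392.
CYP2C8 (43%) and the residual 8% are unaffected.
Relative clearance = 0.0392 + 0.43 + 0.08 = 0.5492.
With dosing unchanged, steady-state plasma level scales as 1/CL: 71.5 / 0.5492 = 130 μg/mL.

130 μg/mL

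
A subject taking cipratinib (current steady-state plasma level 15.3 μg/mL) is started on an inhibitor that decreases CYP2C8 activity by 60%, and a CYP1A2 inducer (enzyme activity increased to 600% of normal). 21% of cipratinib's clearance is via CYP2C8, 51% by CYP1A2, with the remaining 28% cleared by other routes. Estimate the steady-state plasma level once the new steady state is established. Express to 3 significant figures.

The CYP2C8 pathway (21% of clearance) falls to 0.4× activity: 0.21 × 0.4 = 0.084.
The CYP1A2 pathway (51% of clearance) rises to 6× activity: 0.51 × 6 = 3.06.
Non-CYP routes (28%) are unchanged.
CL_new/CL_old = 0.084 + 3.06 + 0.28 = 3.424.
New steady-state plasma level = 15.3 / 3.424 = 4.47 μg/mL (concentration scales inversely with clearance).

4.47 μg/mL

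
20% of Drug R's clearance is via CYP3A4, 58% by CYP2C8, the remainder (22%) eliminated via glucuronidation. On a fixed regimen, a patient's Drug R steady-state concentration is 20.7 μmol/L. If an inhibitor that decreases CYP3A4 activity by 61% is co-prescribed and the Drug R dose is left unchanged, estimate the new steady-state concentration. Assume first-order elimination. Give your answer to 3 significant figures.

23.6 μmol/L

The CYP3A4 pathway (20% of clearance) drops to 0.39× activity: 0.2 × 0.39 = 0.078.
CYP2C8 (58%) and the residual 22% are unaffected.
Relative clearance = 0.078 + 0.58 + 0.22 = 0.878.
New steady-state concentration = baseline ÷ relative clearance = 20.7 / 0.878 = 23.6 μmol/L.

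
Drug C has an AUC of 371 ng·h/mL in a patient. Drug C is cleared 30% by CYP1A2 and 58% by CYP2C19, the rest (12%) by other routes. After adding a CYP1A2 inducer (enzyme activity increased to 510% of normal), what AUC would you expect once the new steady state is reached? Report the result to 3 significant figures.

166 ng·h/mL

CYP1A2: 0.3 × 5.1 = 1.53
CYP2C19: 0.58 (unchanged)
Other: 0.12 (unchanged)
Relative clearance = 1.53 + 0.58 + 0.12 = 2.23.
AUC ∝ 1/CL, so new value = 371 / 2.23 = 166 ng·h/mL.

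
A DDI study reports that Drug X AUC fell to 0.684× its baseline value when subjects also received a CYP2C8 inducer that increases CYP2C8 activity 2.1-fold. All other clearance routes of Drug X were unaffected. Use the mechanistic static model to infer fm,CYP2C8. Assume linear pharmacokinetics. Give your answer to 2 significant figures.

0.42

Let x = fm,CYP2C8. Because AUC ∝ 1/CL, relative clearance rose to 1/0.684 = 1.462.
Only the CYP2C8 route changed, so 1.462 = x·2.1 + (1 − x), giving x = 0.42.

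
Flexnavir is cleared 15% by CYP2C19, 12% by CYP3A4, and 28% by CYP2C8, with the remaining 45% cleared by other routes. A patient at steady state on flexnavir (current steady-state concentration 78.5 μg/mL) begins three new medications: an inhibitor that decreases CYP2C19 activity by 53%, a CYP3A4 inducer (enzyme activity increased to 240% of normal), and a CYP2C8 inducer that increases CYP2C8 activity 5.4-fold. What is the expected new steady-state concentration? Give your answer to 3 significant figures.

33.8 μg/mL

The CYP2C19 pathway (15% of clearance) drops to 0.47× activity: 0.15 × 0.47 = 0.0705.
The CYP3A4 pathway (12% of clearance) increases to 2.4× activity: 0.12 × 2.4 = 0.288.
The CYP2C8 pathway (28% of clearance) increases to 5.4× activity: 0.28 × 5.4 = 1.512.
Non-CYP routes (45%) are unchanged.
Relative clearance = 0.0705 + 0.288 + 1.512 + 0.45 = 2.3205.
New steady-state concentration = 78.5 / 2.3205 = 33.8 μg/mL (concentration scales inversely with clearance).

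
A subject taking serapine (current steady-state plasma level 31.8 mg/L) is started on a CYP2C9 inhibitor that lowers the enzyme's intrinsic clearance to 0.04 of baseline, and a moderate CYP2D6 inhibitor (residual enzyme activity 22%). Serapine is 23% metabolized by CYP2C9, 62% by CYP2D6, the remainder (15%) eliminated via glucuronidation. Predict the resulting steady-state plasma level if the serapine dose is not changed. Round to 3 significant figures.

The CYP2C9 pathway (23% of clearance) falls to 0.04× activity: 0.23 × 0.04 = 0.0092.
The CYP2D6 pathway (62% of clearance) is reduced to 0.22× activity: 0.62 × 0.22 = 0.1364.
Non-CYP routes (15%) are unchanged.
New clearance relative to baseline: 0.0092 + 0.1364 + 0.15 = 0.2956.
Dividing the baseline by the relative clearance: 31.8 / 0.2956 = 108 mg/L.

108 mg/L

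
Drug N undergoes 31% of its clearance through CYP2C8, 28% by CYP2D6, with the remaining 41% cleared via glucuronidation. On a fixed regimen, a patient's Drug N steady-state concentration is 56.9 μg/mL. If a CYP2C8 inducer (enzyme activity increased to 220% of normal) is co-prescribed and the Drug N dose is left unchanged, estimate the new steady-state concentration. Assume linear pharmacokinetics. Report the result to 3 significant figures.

The CYP2C8 pathway (31% of clearance) rises to 2.2× activity: 0.31 × 2.2 = 0.682.
CYP2D6 (28%) and the residual 41% are unaffected.
New clearance relative to baseline: 0.682 + 0.28 + 0.41 = 1.372.
Steady-state concentration ∝ 1/CL, so new value = 56.9 / 1.372 = 41.5 μg/mL.

41.5 μg/mL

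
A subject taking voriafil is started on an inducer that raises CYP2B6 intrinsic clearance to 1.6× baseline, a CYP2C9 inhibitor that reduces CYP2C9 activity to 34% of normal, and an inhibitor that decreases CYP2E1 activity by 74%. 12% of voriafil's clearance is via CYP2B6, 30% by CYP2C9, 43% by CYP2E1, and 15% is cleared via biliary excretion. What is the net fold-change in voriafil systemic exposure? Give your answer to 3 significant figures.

The CYP2B6 pathway (12% of clearance) increases to 1.6× activity: 0.12 × 1.6 = 0.192.
The CYP2C9 pathway (30% of clearance) is reduced to 0.34× activity: 0.3 × 0.34 = 0.102.
The CYP2E1 pathway (43% of clearance) falls to 0.26× activity: 0.43 × 0.26 = 0.1118.
The remaining 15% of clearance is unaffected.
CL_new/CL_old = 0.192 + 0.102 + 0.1118 + 0.15 = 0.5558.
Because systemic exposure varies inversely with clearance, the combined effect is 1 / 0.5558 = 1.80.

1.80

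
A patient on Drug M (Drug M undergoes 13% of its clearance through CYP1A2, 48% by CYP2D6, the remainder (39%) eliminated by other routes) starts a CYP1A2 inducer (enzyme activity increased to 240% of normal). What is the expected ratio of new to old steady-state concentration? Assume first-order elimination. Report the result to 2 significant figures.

The CYP1A2 pathway (13% of clearance) increases to 2.4× activity: 0.13 × 2.4 = 0.312.
CYP2D6 (48%) and the residual 39% are unaffected.
New clearance relative to baseline: 0.312 + 0.48 + 0.39 = 1.182.
Steady-state concentration is inversely proportional to clearance, so the fold-change is 1 / 1.182 = 0.85.

0.85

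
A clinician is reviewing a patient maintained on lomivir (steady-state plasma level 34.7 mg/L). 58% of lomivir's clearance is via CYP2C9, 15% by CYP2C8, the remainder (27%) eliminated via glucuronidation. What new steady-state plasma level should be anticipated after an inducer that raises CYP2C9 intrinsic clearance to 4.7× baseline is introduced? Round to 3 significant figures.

11.0 mg/L

CYP2C9: 0.58 × 4.7 = 2.726
CYP2C8: 0.15 (unchanged)
Other: 0.27 (unchanged)
Relative clearance = 2.726 + 0.15 + 0.27 = 3.146.
Steady-state plasma level ∝ 1/CL, so new value = 34.7 / 3.146 = 11.0 mg/L.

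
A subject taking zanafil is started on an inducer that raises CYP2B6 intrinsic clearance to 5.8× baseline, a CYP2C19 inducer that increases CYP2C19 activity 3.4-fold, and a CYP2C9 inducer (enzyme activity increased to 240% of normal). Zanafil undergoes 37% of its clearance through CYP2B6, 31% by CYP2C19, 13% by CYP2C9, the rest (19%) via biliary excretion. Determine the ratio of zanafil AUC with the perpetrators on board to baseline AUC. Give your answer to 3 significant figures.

0.270

The CYP2B6 pathway (37% of clearance) increases to 5.8× activity: 0.37 × 5.8 = 2.146.
The CYP2C19 pathway (31% of clearance) rises to 3.4× activity: 0.31 × 3.4 = 1.054.
The CYP2C9 pathway (13% of clearance) is boosted to 2.4× activity: 0.13 × 2.4 = 0.312.
The remaining 19% of clearance is unaffected.
CL_new/CL_old = 2.146 + 1.054 + 0.312 + 0.19 = 3.702.
Net AUC ratio = 1 / 3.702 = 0.270.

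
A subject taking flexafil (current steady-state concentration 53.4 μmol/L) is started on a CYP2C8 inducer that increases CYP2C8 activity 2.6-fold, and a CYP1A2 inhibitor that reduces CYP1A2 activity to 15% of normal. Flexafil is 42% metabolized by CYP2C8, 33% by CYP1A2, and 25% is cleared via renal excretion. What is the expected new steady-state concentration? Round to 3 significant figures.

CYP2C8: 0.42 × 2.6 = 1.092
CYP1A2: 0.33 × 0.15 = 0.0495
Other: 0.25 (unchanged)
Relative clearance = 1.092 + 0.0495 + 0.25 = 1.3915.
Steady-state concentration ∝ 1/CL: new value = 53.4 / 1.3915 = 38.4 μmol/L.

38.4 μmol/L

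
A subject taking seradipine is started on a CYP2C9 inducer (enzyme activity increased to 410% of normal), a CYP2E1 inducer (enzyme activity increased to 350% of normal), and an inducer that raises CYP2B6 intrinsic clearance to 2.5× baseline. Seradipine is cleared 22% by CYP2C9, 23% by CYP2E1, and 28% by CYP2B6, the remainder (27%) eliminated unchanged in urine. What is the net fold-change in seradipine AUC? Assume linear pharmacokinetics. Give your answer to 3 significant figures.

0.374

CYP2C9: 0.22 × 4.1 = 0.902
CYP2E1: 0.23 × 3.5 = 0.805
CYP2B6: 0.28 × 2.5 = 0.7
Other: 0.27 (unchanged)
New clearance relative to baseline: 0.902 + 0.805 + 0.7 + 0.27 = 2.677.
Net AUC ratio = 1 / 2.677 = 0.374.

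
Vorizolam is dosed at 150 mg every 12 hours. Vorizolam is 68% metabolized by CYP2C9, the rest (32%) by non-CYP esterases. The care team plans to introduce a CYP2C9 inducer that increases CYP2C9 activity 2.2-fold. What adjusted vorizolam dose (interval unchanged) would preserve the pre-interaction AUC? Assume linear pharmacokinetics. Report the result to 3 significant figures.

272 mg

CYP2C9: 0.68 × 2.2 = 1.496
Other: 0.32 (unchanged)
New clearance relative to baseline: 1.496 + 0.32 = 1.816.
Css,avg = (dose rate)/CL, so holding Css fixed requires dose ∝ CL: 150 × 1.816 = 272 mg.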